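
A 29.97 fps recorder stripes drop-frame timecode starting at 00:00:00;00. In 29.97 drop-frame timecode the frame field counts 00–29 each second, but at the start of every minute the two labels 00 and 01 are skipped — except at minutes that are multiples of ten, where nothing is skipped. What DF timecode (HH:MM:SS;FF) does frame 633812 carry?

Ten DF minutes hold 17982 frames, so frame 633812 lies in block 35 (frames 629370–647351) with 4442 frames into that block.
The block's first minute is 1800 frames and the rest 1798 each; 4442 frames reaches minute 2, so 35 × 18 + 2 × 2 = 634 labels have been skipped so far.
Adding those back, label number 633812 + 634 = 634446 at 30 labels/s is 21148 s + 6 f = 5 h 52 min 28 s frame 6, i.e. 05:52:28;06.

05:52:28;06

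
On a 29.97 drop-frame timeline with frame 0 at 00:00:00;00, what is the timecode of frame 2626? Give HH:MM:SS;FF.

00:01:27;18

Ten DF minutes hold 17982 frames, so frame 2626 lies in block 0 (frames 0–17981) with 2626 frames into that block.
The block's first minute is 1800 frames and the rest 1798 each; 2626 frames reaches minute 1, so 0 × 18 + 1 × 2 = 2 labels have been skipped so far.
Adding those back, label number 2626 + 2 = 2628 at 30 labels/s is 87 s + 18 f = 0 h 1 min 27 s frame 18, i.e. 00:01:27;18.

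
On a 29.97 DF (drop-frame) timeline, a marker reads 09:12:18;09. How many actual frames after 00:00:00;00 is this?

As if non-drop at 30 labels/s: (9 × 3600 + 12 × 60 + 18) × 30 + 9 = 994149.
Minute boundaries passed: 552; those not divisible by 10: 552 − 55 = 497; dropped labels = 2 × 497 = 994.
Actual frame index = 994149 − 994 = 993155.

993155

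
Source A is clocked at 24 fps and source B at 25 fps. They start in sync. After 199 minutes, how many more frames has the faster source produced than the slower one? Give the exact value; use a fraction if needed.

199 min = 11940 s.
A emits 24 × 11940 = 286560 frames; B emits 25 × 11940 = 298500.
Difference = 11940 frames; B is ahead of A.

11940 frames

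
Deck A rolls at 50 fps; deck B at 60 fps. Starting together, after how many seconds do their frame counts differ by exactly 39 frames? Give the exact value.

3.9 seconds

The gap grows by |60 − 50| = 10 frames per second.
Time for a 39-frame gap: 39 ÷ (10) = 3.9 s.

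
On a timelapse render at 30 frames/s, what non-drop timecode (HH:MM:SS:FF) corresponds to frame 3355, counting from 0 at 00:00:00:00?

00:01:51:25

3355 ÷ 30 = 111 full seconds, remainder 25 frames.
111 s = 0 h 1 min 51 s.
Timecode: 00:01:51:25.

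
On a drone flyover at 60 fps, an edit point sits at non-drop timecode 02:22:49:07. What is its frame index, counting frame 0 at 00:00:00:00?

Total seconds to the label: (2 × 3600 + 22 × 60 + 49) = 8569.
Frame index = 8569 × 60 + 7 = 514147.

frame 514147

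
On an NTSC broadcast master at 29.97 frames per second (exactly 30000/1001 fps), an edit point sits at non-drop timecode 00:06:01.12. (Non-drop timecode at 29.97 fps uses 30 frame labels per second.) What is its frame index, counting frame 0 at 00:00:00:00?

Total seconds to the label: (0 × 3600 + 6 × 60 + 1) = 361.
Frame index = 361 × 30 + 12 = 10842.

frame 10842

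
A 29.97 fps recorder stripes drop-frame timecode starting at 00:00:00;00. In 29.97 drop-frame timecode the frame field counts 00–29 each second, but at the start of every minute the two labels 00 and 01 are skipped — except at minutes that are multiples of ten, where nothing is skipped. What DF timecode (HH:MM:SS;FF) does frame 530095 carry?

04:54:47;15

Each 10-minute DF block holds 10 × 60 × 30 − 9 × 2 = 17982 frames. 530095 ÷ 17982 → 29 full blocks, remainder 8617.
Within the partial block the first minute is 1800 frames and each further minute 1798, so 4 further minute boundaries passed. Total skipped labels = 18 × 29 + 2 × 4 = 530.
Non-drop label index = 530095 + 530 = 530625; at 30 labels/s that is 04:54:47:15, i.e. DF 04:54:47;15.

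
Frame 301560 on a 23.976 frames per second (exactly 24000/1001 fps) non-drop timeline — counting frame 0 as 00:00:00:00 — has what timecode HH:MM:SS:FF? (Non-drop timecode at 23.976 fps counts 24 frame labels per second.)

301560 ÷ 24 = 12565 full seconds, remainder 0 frames.
12565 s = 3 h 29 min 25 s.
Timecode: 03:29:25:00.

03:29:25:00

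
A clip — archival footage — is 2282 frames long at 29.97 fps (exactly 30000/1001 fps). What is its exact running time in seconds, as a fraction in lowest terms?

Running time = 2282 ÷ (30000/1001) = 2282 × 1001/30000 = 1142141/15000 s.

1142141/15000 seconds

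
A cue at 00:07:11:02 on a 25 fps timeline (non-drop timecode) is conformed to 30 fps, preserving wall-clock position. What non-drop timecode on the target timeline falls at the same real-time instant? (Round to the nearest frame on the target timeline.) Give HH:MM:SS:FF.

00:07:11:02

Source frame index: (0×3600 + 7×60 + 11) × 25 + 2 = 10777.
Real time: 10777 / (25) = 10777/25 s.
Target frame: (10777/25) × (30) = 64662/5 ≈ 12932.400 → 12932.
At 30 labels/s: frame 12932 → 00:07:11:02.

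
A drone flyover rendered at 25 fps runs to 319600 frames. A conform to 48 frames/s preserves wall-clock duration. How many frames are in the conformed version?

613632 frames

Target frames = source frames × (target rate / source rate) = 319600 × (48)/(25) = 319600 × 48/25 = 613632.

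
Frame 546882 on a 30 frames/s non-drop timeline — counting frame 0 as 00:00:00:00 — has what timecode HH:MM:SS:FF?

05:03:49:12

546882 ÷ 30 = 18229 full seconds, remainder 12 frames.
18229 s = 5 h 3 min 49 s.
Timecode: 05:03:49:12.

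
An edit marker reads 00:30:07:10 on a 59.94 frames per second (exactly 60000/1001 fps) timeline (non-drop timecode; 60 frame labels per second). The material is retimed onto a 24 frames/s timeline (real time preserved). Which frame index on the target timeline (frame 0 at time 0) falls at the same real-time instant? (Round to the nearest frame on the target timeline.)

frame 43415

Source frame index: (0×3600 + 30×60 + 7) × 60 + 10 = 108430.
Real time: 108430 / (60000/1001) = 10853843/6000 s.
Target frame: (10853843/6000) × (24) = 10853843/250 ≈ 43415.372 → 43415.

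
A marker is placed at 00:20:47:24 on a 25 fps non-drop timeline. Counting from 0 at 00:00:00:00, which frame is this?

31199

Total seconds to the label: (0 × 3600 + 20 × 60 + 47) = 1247.
Frame index = 1247 × 25 + 24 = 31199.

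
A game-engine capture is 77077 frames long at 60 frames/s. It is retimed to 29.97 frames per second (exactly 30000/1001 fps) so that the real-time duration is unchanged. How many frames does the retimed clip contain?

Target frames = source frames × (target rate / source rate) = 77077 × (30000/1001)/(60) = 77077 × 500/1001 = 38500.

38500 frames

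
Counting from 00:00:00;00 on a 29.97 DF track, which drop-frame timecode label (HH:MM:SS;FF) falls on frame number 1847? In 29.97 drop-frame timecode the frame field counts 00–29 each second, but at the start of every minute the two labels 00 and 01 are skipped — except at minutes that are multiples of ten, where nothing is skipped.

Each 10-minute DF block holds 10 × 60 × 30 − 9 × 2 = 17982 frames. 1847 ÷ 17982 → 0 full blocks, remainder 1847.
Within the partial block the first minute is 1800 frames and each further minute 1798, so 1 further minute boundary passed. Total skipped labels = 18 × 0 + 2 × 1 = 2.
Non-drop label index = 1847 + 2 = 1849; at 30 labels/s that is 00:01:01:19, i.e. DF 00:01:01;19.

00:01:01;19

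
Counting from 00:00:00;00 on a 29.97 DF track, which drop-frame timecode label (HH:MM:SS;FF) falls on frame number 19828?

00:11:01;18

Ten DF minutes hold 17982 frames, so frame 19828 lies in block 1 (frames 17982–35963) with 1846 frames into that block.
The block's first minute is 1800 frames and the rest 1798 each; 1846 frames reaches minute 1, so 1 × 18 + 1 × 2 = 20 labels have been skipped so far.
Adding those back, label number 19828 + 20 = 19848 at 30 labels/s is 661 s + 18 f = 0 h 11 min 1 s frame 18, i.e. 00:11:01;18.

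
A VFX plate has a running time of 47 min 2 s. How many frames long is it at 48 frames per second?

47 min 2 s = 2822 s.
Frames = 2822 × 48 = 135456.

135456 frames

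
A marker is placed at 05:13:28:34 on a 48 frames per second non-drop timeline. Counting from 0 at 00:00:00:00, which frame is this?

902818

Total seconds to the label: (5 × 3600 + 13 × 60 + 28) = 18808.
Frame index = 18808 × 48 + 34 = 902818.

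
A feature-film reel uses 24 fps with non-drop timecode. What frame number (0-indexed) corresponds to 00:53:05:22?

76462

Total seconds to the label: (0 × 3600 + 53 × 60 + 5) = 3185.
Frame index = 3185 × 24 + 22 = 76462.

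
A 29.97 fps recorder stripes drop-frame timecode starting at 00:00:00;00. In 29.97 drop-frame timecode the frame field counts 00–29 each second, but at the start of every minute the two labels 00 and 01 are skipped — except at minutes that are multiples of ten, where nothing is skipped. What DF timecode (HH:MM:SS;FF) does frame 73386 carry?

Each 10-minute DF block holds 10 × 60 × 30 − 9 × 2 = 17982 frames. 73386 ÷ 17982 → 4 full blocks, remainder 1458.
Within the partial block the first minute is 1800 frames and each further minute 1798, so 0 further minute boundaries passed. Total skipped labels = 18 × 4 + 2 × 0 = 72.
Non-drop label index = 73386 + 72 = 73458; at 30 labels/s that is 00:40:48:18, i.e. DF 00:40:48;18.

00:40:48;18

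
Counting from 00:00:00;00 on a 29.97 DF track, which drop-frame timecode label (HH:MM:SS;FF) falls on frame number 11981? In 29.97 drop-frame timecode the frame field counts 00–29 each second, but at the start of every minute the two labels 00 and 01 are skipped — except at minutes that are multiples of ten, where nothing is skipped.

Each 10-minute DF block holds 10 × 60 × 30 − 9 × 2 = 17982 frames. 11981 ÷ 17982 → 0 full blocks, remainder 11981.
Within the partial block the first minute is 1800 frames and each further minute 1798, so 6 further minute boundaries passed. Total skipped labels = 18 × 0 + 2 × 6 = 12.
Non-drop label index = 11981 + 12 = 11993; at 30 labels/s that is 00:06:39:23, i.e. DF 00:06:39;23.

00:06:39;23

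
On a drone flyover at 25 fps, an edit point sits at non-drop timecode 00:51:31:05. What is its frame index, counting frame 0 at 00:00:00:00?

Total seconds to the label: (0 × 3600 + 51 × 60 + 31) = 3091.
Frame index = 3091 × 25 + 5 = 77280.

frame 77280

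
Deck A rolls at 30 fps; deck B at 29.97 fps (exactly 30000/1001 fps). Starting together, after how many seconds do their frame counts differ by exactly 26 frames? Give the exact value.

13013/15 seconds

The gap grows by |30000/1001 − 30| = 30/1001 frames per second.
Time for a 26-frame gap: 26 ÷ (30/1001) = 13013/15 s.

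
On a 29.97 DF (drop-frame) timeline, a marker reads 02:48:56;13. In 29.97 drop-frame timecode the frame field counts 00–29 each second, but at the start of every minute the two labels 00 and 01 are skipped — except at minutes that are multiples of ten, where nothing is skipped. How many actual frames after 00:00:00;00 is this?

As if non-drop at 30 labels/s: (2 × 3600 + 48 × 60 + 56) × 30 + 13 = 304093.
Minute boundaries passed: 168; those not divisible by 10: 168 − 16 = 152; dropped labels = 2 × 152 = 304.
Actual frame index = 304093 − 304 = 303789.

303789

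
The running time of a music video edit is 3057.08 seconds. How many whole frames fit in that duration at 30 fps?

Frames = 3057.08 × 30 = 458562/5 ≈ 91712.4000.
Complete frames: 91712.

91712 frames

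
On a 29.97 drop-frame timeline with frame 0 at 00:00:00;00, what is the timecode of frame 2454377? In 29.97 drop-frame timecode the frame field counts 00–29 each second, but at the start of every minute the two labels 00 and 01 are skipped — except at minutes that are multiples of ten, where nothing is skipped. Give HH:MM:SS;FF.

22:44:54;13

Ten DF minutes hold 17982 frames, so frame 2454377 lies in block 136 (frames 2445552–2463533) with 8825 frames into that block.
The block's first minute is 1800 frames and the rest 1798 each; 8825 frames reaches minute 4, so 136 × 18 + 4 × 2 = 2456 labels have been skipped so far.
Adding those back, label number 2454377 + 2456 = 2456833 at 30 labels/s is 81894 s + 13 f = 22 h 44 min 54 s frame 13, i.e. 22:44:54;13.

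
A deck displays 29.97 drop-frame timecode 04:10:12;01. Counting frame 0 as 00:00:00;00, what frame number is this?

449911

As if non-drop at 30 labels/s: (4 × 3600 + 10 × 60 + 12) × 30 + 1 = 450361.
Minute boundaries passed: 250; those not divisible by 10: 250 − 25 = 225; dropped labels = 2 × 225 = 450.
Actual frame index = 450361 − 450 = 449911.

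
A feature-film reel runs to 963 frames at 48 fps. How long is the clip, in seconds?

20.0625 seconds

Running time = 963 / (48) = 20.0625 s.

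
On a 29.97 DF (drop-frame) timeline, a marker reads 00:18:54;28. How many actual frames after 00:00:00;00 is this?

As if non-drop at 30 labels/s: (0 × 3600 + 18 × 60 + 54) × 30 + 28 = 34048.
Minute boundaries passed: 18; those not divisible by 10: 18 − 1 = 17; dropped labels = 2 × 17 = 34.
Actual frame index = 34048 − 34 = 34014.

34014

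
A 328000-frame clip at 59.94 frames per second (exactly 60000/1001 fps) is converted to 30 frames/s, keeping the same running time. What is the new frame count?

164164 frames

Target frames = source frames × (target rate / source rate) = 328000 × (30)/(60000/1001) = 328000 × 1001/2000 = 164164.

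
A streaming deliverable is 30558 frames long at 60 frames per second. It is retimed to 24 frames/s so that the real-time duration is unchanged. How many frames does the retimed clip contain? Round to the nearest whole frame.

Frames at target rate = 30558 × (24) / (60) = 61116/5 ≈ 12223.200.
Nearest whole frame: 12223.

12223 frames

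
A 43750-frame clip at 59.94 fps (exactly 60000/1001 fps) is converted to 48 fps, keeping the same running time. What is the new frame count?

35035 frames

Target frames = source frames × (target rate / source rate) = 43750 × (48)/(60000/1001) = 43750 × 1001/1250 = 35035.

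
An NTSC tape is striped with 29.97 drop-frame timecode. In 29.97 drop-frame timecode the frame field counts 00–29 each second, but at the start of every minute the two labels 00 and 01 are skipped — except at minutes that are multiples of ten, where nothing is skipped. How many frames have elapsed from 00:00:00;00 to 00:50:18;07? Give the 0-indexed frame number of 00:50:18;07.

Complete 10-minute blocks: 5, each 17982 frames → 89910.
Remaining 0 whole minutes in the current block: 0 frames.
Within the current minute: 18 × 30 + 7 = 547. Total = 89910 + 0 + 547 = 90457.

90457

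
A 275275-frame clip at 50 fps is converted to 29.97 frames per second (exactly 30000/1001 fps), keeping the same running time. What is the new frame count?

165000 frames

Target frames = source frames × (target rate / source rate) = 275275 × (30000/1001)/(50) = 275275 × 600/1001 = 165000.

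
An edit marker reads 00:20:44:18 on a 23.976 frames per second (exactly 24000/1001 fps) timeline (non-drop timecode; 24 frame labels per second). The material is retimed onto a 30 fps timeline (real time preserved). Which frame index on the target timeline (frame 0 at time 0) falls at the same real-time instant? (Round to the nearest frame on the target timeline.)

frame 37380

Source frame index: (0×3600 + 20×60 + 44) × 24 + 18 = 29874.
Real time: 29874 / (24000/1001) = 4983979/4000 s.
Target frame: (4983979/4000) × (30) = 14951937/400 ≈ 37379.842 → 37380.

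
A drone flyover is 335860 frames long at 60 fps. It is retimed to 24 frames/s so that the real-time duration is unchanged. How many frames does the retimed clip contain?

134344 frames

Target frames = source frames × (target rate / source rate) = 335860 × (24)/(60) = 335860 × 2/5 = 134344.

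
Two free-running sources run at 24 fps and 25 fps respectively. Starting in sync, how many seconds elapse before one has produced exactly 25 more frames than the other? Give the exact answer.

The gap grows by |25 − 24| = 1 frame per second.
Time for a 25-frame gap: 25 ÷ (1) = 25 s.

25 seconds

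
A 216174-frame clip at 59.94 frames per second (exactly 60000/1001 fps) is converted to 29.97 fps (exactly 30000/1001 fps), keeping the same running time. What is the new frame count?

Target frames = source frames × (target rate / source rate) = 216174 × (30000/1001)/(60000/1001) = 216174 × 1/2 = 108087.

108087 frames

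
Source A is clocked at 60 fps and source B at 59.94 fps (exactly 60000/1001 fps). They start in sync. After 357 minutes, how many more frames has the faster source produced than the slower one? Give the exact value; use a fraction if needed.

183600/143 frames

357 min = 21420 s.
A emits 60 × 21420 = 1285200 frames; B emits 60000/1001 × 21420 = 183600000/143.
Difference = 183600/143 frames (≈ 1283.9161); B is behind A.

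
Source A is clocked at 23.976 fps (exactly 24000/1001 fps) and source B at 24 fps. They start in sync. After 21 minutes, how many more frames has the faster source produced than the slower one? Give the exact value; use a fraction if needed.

4320/143 frames

21 min = 1260 s.
A emits 24000/1001 × 1260 = 4320000/143 frames; B emits 24 × 1260 = 30240.
Difference = 4320/143 frames (≈ 30.2098); B is ahead of A.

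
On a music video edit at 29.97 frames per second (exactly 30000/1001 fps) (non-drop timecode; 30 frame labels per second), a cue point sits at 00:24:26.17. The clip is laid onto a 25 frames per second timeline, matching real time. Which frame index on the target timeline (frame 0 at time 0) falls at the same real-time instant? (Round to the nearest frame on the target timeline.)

Source frame index: (0×3600 + 24×60 + 26) × 30 + 17 = 43997.
Real time: 43997 / (30000/1001) = 44040997/30000 s.
Target frame: (44040997/30000) × (25) = 44040997/1200 ≈ 36700.831 → 36701.

frame 36701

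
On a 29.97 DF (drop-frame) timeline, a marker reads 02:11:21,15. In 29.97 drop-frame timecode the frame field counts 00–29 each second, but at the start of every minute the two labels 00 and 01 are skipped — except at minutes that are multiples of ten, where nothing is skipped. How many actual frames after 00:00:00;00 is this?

236209

Complete 10-minute blocks: 13, each 17982 frames → 233766.
Remaining 1 whole minute in the current block: 1800 + 0 × 1798 = 1800 frames.
Within the current minute: 21 × 30 + 15 − 2 = 643 (labels ;00/;01 skipped at this minute). Total = 233766 + 1800 + 643 = 236209.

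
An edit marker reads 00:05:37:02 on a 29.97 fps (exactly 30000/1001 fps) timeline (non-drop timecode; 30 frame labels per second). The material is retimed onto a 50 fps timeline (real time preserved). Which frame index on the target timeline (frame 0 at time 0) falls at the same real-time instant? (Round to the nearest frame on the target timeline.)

frame 16870

Source frame index: (0×3600 + 5×60 + 37) × 30 + 2 = 10112.
Real time: 10112 / (30000/1001) = 632632/1875 s.
Target frame: (632632/1875) × (50) = 1265264/75 ≈ 16870.187 → 16870.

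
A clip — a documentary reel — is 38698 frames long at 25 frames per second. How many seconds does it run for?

1547.92 seconds

Running time = 38698 / (25) = 1547.92 s.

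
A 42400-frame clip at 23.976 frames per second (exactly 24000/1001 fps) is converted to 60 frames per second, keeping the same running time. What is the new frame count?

106106 frames

Target frames = source frames × (target rate / source rate) = 42400 × (60)/(24000/1001) = 42400 × 1001/400 = 106106.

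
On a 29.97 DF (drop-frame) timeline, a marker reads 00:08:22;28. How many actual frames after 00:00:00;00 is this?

Complete 10-minute blocks: 0, each 17982 frames → 0.
Remaining 8 whole minutes in the current block: 1800 + 7 × 1798 = 14386 frames.
Within the current minute: 22 × 30 + 28 − 2 = 686 (labels ;00/;01 skipped at this minute). Total = 0 + 14386 + 686 = 15072.

15072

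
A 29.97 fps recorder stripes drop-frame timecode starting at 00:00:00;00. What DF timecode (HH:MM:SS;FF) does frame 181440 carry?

01:40:54;00

Ten DF minutes hold 17982 frames, so frame 181440 lies in block 10 (frames 179820–197801) with 1620 frames into that block.
The block's first minute is 1800 frames and the rest 1798 each; 1620 frames reaches minute 0, so 10 × 18 + 0 × 2 = 180 labels have been skipped so far.
Adding those back, label number 181440 + 180 = 181620 at 30 labels/s is 6054 s + 0 f = 1 h 40 min 54 s frame 0, i.e. 01:40:54;00.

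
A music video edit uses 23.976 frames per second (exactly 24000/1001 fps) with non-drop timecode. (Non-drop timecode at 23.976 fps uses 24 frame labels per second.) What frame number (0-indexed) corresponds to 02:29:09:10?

frame 214786

Total seconds to the label: (2 × 3600 + 29 × 60 + 9) = 8949.
Frame index = 8949 × 24 + 10 = 214786.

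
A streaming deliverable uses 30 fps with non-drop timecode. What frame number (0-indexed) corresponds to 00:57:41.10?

103840

Total seconds to the label: (0 × 3600 + 57 × 60 + 41) = 3461.
Frame index = 3461 × 30 + 10 = 103840.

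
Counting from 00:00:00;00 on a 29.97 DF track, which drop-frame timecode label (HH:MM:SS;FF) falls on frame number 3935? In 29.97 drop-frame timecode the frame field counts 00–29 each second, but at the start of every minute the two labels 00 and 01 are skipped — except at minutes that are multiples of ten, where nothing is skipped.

Each 10-minute DF block holds 10 × 60 × 30 − 9 × 2 = 17982 frames. 3935 ÷ 17982 → 0 full blocks, remainder 3935.
Within the partial block the first minute is 1800 frames and each further minute 1798, so 2 further minute boundaries passed. Total skipped labels = 18 × 0 + 2 × 2 = 4.
Non-drop label index = 3935 + 4 = 3939; at 30 labels/s that is 00:02:11:09, i.e. DF 00:02:11;09.

00:02:11;09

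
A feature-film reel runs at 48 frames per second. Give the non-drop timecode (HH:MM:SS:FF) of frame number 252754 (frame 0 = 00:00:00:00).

252754 ÷ 48 = 5265 full seconds, remainder 34 frames.
5265 s = 1 h 27 min 45 s.
Timecode: 01:27:45:34.

01:27:45:34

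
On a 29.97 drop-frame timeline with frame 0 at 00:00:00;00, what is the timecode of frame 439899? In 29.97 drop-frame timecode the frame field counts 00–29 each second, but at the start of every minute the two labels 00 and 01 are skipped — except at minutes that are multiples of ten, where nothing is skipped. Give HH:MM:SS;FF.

04:04:37;29

Each 10-minute DF block holds 10 × 60 × 30 − 9 × 2 = 17982 frames. 439899 ÷ 17982 → 24 full blocks, remainder 8331.
Within the partial block the first minute is 1800 frames and each further minute 1798, so 4 further minute boundaries passed. Total skipped labels = 18 × 24 + 2 × 4 = 440.
Non-drop label index = 439899 + 440 = 440339; at 30 labels/s that is 04:04:37:29, i.e. DF 04:04:37;29.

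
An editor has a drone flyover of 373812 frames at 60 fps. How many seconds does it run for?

6230.2 seconds

Running time = 373812 / (60) = 6230.2 s.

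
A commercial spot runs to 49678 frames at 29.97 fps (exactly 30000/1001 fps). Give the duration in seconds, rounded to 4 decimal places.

Running time = 49678 × 1001/30000 = 24863839/15000 s ≈ 1657.5893 s.

1657.5893 seconds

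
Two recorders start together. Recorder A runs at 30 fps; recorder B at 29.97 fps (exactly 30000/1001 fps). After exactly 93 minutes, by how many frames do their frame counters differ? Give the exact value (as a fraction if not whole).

167400/1001 frames

93 min = 5580 s.
A emits 30 × 5580 = 167400 frames; B emits 30000/1001 × 5580 = 167400000/1001.
Difference = 167400/1001 frames (≈ 167.2328); B is behind A.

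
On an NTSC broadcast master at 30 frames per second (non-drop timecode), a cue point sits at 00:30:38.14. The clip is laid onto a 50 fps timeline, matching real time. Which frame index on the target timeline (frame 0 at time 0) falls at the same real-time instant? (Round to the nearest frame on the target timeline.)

Source frame index: (0×3600 + 30×60 + 38) × 30 + 14 = 55154.
Real time: 55154 / (30) = 27577/15 s.
Target frame: (27577/15) × (50) = 275770/3 ≈ 91923.333 → 91923.

frame 91923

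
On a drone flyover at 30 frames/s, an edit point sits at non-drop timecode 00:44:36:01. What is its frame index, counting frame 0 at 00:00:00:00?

frame 80281

Total seconds to the label: (0 × 3600 + 44 × 60 + 36) = 2676.
Frame index = 2676 × 30 + 1 = 80281.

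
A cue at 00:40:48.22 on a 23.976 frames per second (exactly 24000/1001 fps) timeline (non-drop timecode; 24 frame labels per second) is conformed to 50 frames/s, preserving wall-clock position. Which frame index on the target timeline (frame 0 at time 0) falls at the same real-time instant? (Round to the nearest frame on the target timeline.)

Source frame index: (0×3600 + 40×60 + 48) × 24 + 22 = 58774.
Real time: 58774 / (24000/1001) = 29416387/12000 s.
Target frame: (29416387/12000) × (50) = 29416387/240 ≈ 122568.279 → 122568.

frame 122568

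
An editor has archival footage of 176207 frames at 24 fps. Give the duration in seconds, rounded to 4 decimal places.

7341.9583 seconds

Running time = 176207 × 1/24 = 176207/24 s ≈ 7341.9583 s.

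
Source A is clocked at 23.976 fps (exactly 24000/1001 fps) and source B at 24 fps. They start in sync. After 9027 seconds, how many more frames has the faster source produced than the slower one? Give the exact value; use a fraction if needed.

A emits 24000/1001 × 9027 = 216648000/1001 frames; B emits 24 × 9027 = 216648.
Difference = 216648/1001 frames (≈ 216.4316); B is ahead of A.

216648/1001 frames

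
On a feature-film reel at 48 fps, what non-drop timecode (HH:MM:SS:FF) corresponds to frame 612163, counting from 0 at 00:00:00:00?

612163 ÷ 48 = 12753 full seconds, remainder 19 frames.
12753 s = 3 h 32 min 33 s.
Timecode: 03:32:33:19.

03:32:33:19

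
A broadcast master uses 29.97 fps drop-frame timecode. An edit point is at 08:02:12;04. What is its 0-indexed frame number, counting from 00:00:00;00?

867096

Complete 10-minute blocks: 48, each 17982 frames → 863136.
Remaining 2 whole minutes in the current block: 1800 + 1 × 1798 = 3598 frames.
Within the current minute: 12 × 30 + 4 − 2 = 362 (labels ;00/;01 skipped at this minute). Total = 863136 + 3598 + 362 = 867096.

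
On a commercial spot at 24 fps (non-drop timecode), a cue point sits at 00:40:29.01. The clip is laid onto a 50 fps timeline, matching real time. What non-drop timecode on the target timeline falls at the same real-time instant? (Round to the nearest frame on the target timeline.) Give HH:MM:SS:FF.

Source frame index: (0×3600 + 40×60 + 29) × 24 + 1 = 58297.
Real time: 58297 / (24) = 58297/24 s.
Target frame: (58297/24) × (50) = 1457425/12 ≈ 121452.083 → 121452.
At 50 labels/s: frame 121452 → 00:40:29:02.

00:40:29:02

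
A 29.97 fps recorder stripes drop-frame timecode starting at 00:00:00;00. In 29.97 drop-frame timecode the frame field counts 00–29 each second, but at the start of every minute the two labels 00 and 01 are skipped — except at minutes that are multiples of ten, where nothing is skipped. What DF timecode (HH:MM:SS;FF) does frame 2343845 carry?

Each 10-minute DF block holds 10 × 60 × 30 − 9 × 2 = 17982 frames. 2343845 ÷ 17982 → 130 full blocks, remainder 6185.
Within the partial block the first minute is 1800 frames and each further minute 1798, so 3 further minute boundaries passed. Total skipped labels = 18 × 130 + 2 × 3 = 2346.
Non-drop label index = 2343845 + 2346 = 2346191; at 30 labels/s that is 21:43:26:11, i.e. DF 21:43:26;11.

21:43:26;11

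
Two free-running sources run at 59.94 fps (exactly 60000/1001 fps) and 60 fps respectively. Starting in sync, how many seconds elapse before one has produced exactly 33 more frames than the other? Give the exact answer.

The gap grows by |60 − 60000/1001| = 60/1001 frames per second.
Time for a 33-frame gap: 33 ÷ (60/1001) = 550.55 s.

550.55 seconds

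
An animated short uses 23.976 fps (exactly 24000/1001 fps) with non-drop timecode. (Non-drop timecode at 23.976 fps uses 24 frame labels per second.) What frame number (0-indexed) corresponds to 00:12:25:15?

17895

Total seconds to the label: (0 × 3600 + 12 × 60 + 25) = 745.
Frame index = 745 × 24 + 15 = 17895.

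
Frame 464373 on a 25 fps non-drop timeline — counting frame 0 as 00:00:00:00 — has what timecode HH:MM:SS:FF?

05:09:34:23

464373 ÷ 25 = 18574 full seconds, remainder 23 frames.
18574 s = 5 h 9 min 34 s.
Timecode: 05:09:34:23.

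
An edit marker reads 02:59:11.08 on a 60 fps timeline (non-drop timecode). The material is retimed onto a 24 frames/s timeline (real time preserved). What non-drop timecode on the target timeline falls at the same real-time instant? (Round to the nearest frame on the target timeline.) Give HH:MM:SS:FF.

Source frame index: (2×3600 + 59×60 + 11) × 60 + 8 = 645068.
Real time: 645068 / (60) = 161267/15 s.
Target frame: (161267/15) × (24) = 1290136/5 ≈ 258027.200 → 258027.
At 24 labels/s: frame 258027 → 02:59:11:03.

02:59:11:03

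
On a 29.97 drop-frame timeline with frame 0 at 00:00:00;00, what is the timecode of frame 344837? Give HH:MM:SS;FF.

03:11:46;01

Each 10-minute DF block holds 10 × 60 × 30 − 9 × 2 = 17982 frames. 344837 ÷ 17982 → 19 full blocks, remainder 3179.
Within the partial block the first minute is 1800 frames and each further minute 1798, so 1 further minute boundary passed. Total skipped labels = 18 × 19 + 2 × 1 = 344.
Non-drop label index = 344837 + 344 = 345181; at 30 labels/s that is 03:11:46:01, i.e. DF 03:11:46;01.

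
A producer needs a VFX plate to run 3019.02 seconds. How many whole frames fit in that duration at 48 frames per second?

Frames = 3019.02 × 48 = 3622824/25 ≈ 144912.9600.
Complete frames: 144912.

144912 frames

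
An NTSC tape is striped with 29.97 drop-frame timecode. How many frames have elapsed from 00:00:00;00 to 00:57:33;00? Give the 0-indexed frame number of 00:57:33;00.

As if non-drop at 30 labels/s: (0 × 3600 + 57 × 60 + 33) × 30 + 0 = 103590.
Minute boundaries passed: 57; those not divisible by 10: 57 − 5 = 52; dropped labels = 2 × 52 = 104.
Actual frame index = 103590 − 104 = 103486.

103486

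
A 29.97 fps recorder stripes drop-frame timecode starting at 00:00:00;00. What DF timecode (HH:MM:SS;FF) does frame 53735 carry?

00:29:52;29

Each 10-minute DF block holds 10 × 60 × 30 − 9 × 2 = 17982 frames. 53735 ÷ 17982 → 2 full blocks, remainder 17771.
Within the partial block the first minute is 1800 frames and each further minute 1798, so 9 further minute boundaries passed. Total skipped labels = 18 × 2 + 2 × 9 = 54.
Non-drop label index = 53735 + 54 = 53789; at 30 labels/s that is 00:29:52:29, i.e. DF 00:29:52;29.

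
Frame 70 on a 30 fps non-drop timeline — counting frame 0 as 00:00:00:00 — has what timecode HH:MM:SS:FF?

00:00:02:10

70 ÷ 30 = 2 full seconds, remainder 10 frames.
2 s = 0 h 0 min 2 s.
Timecode: 00:00:02:10.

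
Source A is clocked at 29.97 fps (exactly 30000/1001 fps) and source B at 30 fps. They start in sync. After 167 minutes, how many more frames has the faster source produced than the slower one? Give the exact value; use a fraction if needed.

167 min = 10020 s.
A emits 30000/1001 × 10020 = 300600000/1001 frames; B emits 30 × 10020 = 300600.
Difference = 300600/1001 frames (≈ 300.2997); B is ahead of A.

300600/1001 frames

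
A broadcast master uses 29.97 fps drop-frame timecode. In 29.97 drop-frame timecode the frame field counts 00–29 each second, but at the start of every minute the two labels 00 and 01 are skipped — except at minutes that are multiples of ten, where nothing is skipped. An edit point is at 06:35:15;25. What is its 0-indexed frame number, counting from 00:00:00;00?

As if non-drop at 30 labels/s: (6 × 3600 + 35 × 60 + 15) × 30 + 25 = 711475.
Minute boundaries passed: 395; those not divisible by 10: 395 − 39 = 356; dropped labels = 2 × 356 = 712.
Actual frame index = 711475 − 712 = 710763.

710763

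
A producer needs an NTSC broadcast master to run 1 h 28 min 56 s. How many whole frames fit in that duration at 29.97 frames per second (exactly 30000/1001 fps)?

159920 frames

1 h 28 min 56 s = 5336 s.
Frames = 5336 × 30000/1001 = 160080000/1001 ≈ 159920.0799.
Complete frames: 159920.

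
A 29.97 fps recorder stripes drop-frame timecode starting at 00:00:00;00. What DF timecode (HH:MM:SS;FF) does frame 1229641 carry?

Each 10-minute DF block holds 10 × 60 × 30 − 9 × 2 = 17982 frames. 1229641 ÷ 17982 → 68 full blocks, remainder 6865.
Within the partial block the first minute is 1800 frames and each further minute 1798, so 3 further minute boundaries passed. Total skipped labels = 18 × 68 + 2 × 3 = 1230.
Non-drop label index = 1229641 + 1230 = 1230871; at 30 labels/s that is 11:23:49:01, i.e. DF 11:23:49;01.

11:23:49;01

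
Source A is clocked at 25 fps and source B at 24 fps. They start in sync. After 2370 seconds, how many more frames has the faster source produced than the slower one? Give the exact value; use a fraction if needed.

A emits 25 × 2370 = 59250 frames; B emits 24 × 2370 = 56880.
Difference = 2370 frames; B is behind A.

2370 frames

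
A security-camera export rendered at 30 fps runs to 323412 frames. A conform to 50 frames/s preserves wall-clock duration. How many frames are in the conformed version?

Target frames = source frames × (target rate / source rate) = 323412 × (50)/(30) = 323412 × 5/3 = 539020.

539020 frames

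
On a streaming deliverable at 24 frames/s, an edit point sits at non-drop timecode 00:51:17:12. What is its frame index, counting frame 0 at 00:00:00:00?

Total seconds to the label: (0 × 3600 + 51 × 60 + 17) = 3077.
Frame index = 3077 × 24 + 12 = 73860.

frame 73860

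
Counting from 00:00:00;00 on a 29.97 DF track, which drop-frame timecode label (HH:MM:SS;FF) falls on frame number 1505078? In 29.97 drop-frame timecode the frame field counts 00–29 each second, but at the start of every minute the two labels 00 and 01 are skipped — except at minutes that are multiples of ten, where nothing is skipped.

13:56:59;14

Ten DF minutes hold 17982 frames, so frame 1505078 lies in block 83 (frames 1492506–1510487) with 12572 frames into that block.
The block's first minute is 1800 frames and the rest 1798 each; 12572 frames reaches minute 6, so 83 × 18 + 6 × 2 = 1506 labels have been skipped so far.
Adding those back, label number 1505078 + 1506 = 1506584 at 30 labels/s is 50219 s + 14 f = 13 h 56 min 59 s frame 14, i.e. 13:56:59;14.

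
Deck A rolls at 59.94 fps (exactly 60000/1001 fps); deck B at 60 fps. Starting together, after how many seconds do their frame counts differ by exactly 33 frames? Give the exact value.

550.55 seconds

The gap grows by |60 − 60000/1001| = 60/1001 frames per second.
Time for a 33-frame gap: 33 ÷ (60/1001) = 550.55 s.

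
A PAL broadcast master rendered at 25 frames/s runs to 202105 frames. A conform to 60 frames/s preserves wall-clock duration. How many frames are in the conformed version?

485052 frames

Target frames = source frames × (target rate / source rate) = 202105 × (60)/(25) = 202105 × 12/5 = 485052.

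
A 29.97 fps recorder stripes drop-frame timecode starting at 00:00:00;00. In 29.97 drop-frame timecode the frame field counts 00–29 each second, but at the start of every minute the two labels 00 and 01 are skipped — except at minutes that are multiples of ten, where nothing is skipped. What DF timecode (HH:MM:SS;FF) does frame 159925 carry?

Ten DF minutes hold 17982 frames, so frame 159925 lies in block 8 (frames 143856–161837) with 16069 frames into that block.
The block's first minute is 1800 frames and the rest 1798 each; 16069 frames reaches minute 8, so 8 × 18 + 8 × 2 = 160 labels have been skipped so far.
Adding those back, label number 159925 + 160 = 160085 at 30 labels/s is 5336 s + 5 f = 1 h 28 min 56 s frame 5, i.e. 01:28:56;05.

01:28:56;05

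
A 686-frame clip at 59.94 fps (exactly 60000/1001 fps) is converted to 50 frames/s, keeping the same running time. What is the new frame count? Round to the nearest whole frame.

572 frames

Frames at target rate = 686 × (50) / (60000/1001) = 343343/600 ≈ 572.238.
Nearest whole frame: 572.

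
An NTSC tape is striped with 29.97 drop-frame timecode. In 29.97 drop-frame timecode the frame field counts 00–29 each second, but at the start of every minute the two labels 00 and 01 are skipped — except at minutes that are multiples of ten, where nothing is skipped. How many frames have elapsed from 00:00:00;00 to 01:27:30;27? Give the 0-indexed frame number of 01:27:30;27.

157369

As if non-drop at 30 labels/s: (1 × 3600 + 27 × 60 + 30) × 30 + 27 = 157527.
Minute boundaries passed: 87; those not divisible by 10: 87 − 8 = 79; dropped labels = 2 × 79 = 158.
Actual frame index = 157527 − 158 = 157369.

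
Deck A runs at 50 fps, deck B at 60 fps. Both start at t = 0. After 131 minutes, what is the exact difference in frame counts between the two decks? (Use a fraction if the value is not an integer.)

78600 frames

131 min = 7860 s.
A emits 50 × 7860 = 393000 frames; B emits 60 × 7860 = 471600.
Difference = 78600 frames; B is ahead of A.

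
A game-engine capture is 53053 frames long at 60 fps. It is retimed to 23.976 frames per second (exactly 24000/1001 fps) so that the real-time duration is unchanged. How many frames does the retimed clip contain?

Target frames = source frames × (target rate / source rate) = 53053 × (24000/1001)/(60) = 53053 × 400/1001 = 21200.

21200 frames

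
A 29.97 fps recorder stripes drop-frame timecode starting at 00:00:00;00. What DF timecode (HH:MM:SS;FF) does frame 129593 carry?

Each 10-minute DF block holds 10 × 60 × 30 − 9 × 2 = 17982 frames. 129593 ÷ 17982 → 7 full blocks, remainder 3719.
Within the partial block the first minute is 1800 frames and each further minute 1798, so 2 further minute boundaries passed. Total skipped labels = 18 × 7 + 2 × 2 = 130.
Non-drop label index = 129593 + 130 = 129723; at 30 labels/s that is 01:12:04:03, i.e. DF 01:12:04;03.

01:12:04;03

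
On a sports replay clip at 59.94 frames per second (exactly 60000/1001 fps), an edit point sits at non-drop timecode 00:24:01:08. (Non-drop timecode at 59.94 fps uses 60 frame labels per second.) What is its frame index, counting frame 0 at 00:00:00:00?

86468

Total seconds to the label: (0 × 3600 + 24 × 60 + 1) = 1441.
Frame index = 1441 × 60 + 8 = 86468.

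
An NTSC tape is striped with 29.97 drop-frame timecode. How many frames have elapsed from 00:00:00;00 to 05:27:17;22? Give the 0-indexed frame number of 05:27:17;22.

588542

Complete 10-minute blocks: 32, each 17982 frames → 575424.
Remaining 7 whole minutes in the current block: 1800 + 6 × 1798 = 12588 frames.
Within the current minute: 17 × 30 + 22 − 2 = 530 (labels ;00/;01 skipped at this minute). Total = 575424 + 12588 + 530 = 588542.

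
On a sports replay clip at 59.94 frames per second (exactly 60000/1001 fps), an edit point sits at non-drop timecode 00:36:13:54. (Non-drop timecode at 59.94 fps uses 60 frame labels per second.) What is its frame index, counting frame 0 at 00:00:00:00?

Total seconds to the label: (0 × 3600 + 36 × 60 + 13) = 2173.
Frame index = 2173 × 60 + 54 = 130434.

130434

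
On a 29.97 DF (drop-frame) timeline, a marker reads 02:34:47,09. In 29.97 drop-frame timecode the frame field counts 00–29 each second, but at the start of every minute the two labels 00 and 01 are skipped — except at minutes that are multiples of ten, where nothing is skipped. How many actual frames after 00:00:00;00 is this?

Complete 10-minute blocks: 15, each 17982 frames → 269730.
Remaining 4 whole minutes in the current block: 1800 + 3 × 1798 = 7194 frames.
Within the current minute: 47 × 30 + 9 − 2 = 1417 (labels ;00/;01 skipped at this minute). Total = 269730 + 7194 + 1417 = 278341.

278341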